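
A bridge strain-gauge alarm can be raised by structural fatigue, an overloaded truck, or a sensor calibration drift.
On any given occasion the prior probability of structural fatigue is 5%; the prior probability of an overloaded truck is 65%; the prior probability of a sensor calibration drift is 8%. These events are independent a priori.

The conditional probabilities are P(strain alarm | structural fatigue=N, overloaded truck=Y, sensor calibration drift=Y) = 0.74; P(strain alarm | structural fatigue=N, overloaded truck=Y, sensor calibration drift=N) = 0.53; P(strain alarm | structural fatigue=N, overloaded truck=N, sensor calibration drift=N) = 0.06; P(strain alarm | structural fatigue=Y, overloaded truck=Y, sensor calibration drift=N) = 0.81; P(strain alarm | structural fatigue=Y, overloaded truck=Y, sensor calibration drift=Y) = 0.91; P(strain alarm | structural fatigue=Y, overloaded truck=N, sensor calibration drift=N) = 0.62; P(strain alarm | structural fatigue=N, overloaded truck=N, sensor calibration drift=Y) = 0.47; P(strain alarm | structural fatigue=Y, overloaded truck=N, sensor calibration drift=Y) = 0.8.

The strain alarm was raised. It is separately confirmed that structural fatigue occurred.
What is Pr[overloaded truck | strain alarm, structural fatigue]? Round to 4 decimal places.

Pr[overloaded truck | strain alarm, structural fatigue] ≈ 0.7054

Numerator (weight on configurations with overloaded truck): 0.484380 + 0.047320 = 0.531700
Denominator P(strain alarm | structural fatigue): 0.62*0.35*0.92 + 0.8*0.35*0.08 + 0.81*0.65*0.92 + 0.91*0.65*0.08 = 0.753740
Posterior = 0.531700 / 0.753740 ≈ 0.7054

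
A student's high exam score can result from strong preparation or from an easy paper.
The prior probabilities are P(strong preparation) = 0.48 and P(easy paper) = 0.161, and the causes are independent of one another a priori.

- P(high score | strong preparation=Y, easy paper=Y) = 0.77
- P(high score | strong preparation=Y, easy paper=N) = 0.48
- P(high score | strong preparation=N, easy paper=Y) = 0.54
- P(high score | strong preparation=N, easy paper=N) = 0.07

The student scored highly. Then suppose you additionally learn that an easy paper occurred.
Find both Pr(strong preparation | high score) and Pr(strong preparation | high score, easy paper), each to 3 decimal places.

Pr(strong preparation | high score) ≈ 0.769; Pr(strong preparation | high score, easy paper) ≈ 0.568

Weight on strong preparation=true, given the evidence: 0.193306 + 0.059506 = 0.252812
Normalizer over all consistent configurations: 0.07×0.52×0.839 + 0.54×0.52×0.161 + 0.48×0.48×0.839 + 0.77×0.48×0.161 = 0.328561
P(strong preparation | high score) = 0.252812/0.328561 ≈ 0.769

Now condition on the additional information:
Weight on strong preparation=true, given the evidence: 0.77×0.48 = 0.369600
Denominator P(high score | easy paper): 0.54×0.52 + 0.77×0.48 = 0.650400
P(strong preparation | high score, easy paper) = 0.369600/0.650400 ≈ 0.568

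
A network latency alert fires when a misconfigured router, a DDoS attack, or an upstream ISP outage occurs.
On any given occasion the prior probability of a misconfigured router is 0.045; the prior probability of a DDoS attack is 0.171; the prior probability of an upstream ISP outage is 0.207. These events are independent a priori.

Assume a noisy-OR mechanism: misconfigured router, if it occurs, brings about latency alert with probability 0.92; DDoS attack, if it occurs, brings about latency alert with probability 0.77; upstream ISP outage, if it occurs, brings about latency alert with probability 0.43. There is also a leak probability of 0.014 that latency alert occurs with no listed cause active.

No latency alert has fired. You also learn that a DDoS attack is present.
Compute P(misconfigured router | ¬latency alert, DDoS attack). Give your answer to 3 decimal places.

P(misconfigured router | ¬latency alert, DDoS attack) ≈ 0.004

Under noisy-OR, P(latency alert | causes) = 1 − (1−0.014)·∏(1−qᵢ) over the active causes.
By total probability over the 4 (misconfigured router, upstream ISP outage) configurations:
  P(¬latency alert | DDoS attack) = 0.22678×0.955×0.793 + 0.129265×0.955×0.207 + 0.018142×0.045×0.793 + 0.010341×0.045×0.207
        = 0.171744 + 0.025554 + 0.000647 + 0.000096 = 0.198041
Configurations with misconfigured router contribute 0.000743, so
  P(misconfigured router | ¬latency alert, DDoS attack) = 0.000743 / 0.198041 ≈ 0.004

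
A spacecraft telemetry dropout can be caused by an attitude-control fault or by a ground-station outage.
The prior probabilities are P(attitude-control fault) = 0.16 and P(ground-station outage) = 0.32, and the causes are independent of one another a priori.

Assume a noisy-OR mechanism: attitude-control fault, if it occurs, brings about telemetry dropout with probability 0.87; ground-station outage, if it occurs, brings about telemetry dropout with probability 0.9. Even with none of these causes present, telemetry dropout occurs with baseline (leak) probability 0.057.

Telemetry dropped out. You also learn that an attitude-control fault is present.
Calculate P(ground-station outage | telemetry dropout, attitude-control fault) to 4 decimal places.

Under noisy-OR, P(telemetry dropout | causes) = 1 − (1−0.057)·∏(1−qᵢ) over the active causes.
Enumerate both values of ground-station outage and weight by the priors:
  P(telemetry dropout | attitude-control fault) = 0.87741·0.68 + 0.987741·0.32
        = 0.596639 + 0.316077 = 0.912716
Configurations with ground-station outage contribute 0.316077, so
  P(ground-station outage | telemetry dropout, attitude-control fault) = 0.316077 / 0.912716 ≈ 0.3463

P(ground-station outage | telemetry dropout, attitude-control fault) ≈ 0.3463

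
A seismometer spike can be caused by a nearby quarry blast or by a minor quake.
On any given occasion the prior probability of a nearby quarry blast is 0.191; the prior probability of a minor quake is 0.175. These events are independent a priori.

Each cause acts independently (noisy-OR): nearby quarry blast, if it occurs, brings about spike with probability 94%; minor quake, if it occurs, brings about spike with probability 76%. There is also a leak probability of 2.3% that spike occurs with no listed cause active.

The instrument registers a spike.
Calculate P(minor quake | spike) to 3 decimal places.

Under noisy-OR, P(spike | causes) = 1 − (1−0.023)·∏(1−qᵢ) over the active causes.
P(spike) = 0.023×0.809×0.825 + 0.76552×0.809×0.175 + 0.94138×0.191×0.825 + 0.985931×0.191×0.175 = 0.015351 + 0.108378 + 0.148338 + 0.032955 = 0.305022
The minor quake-present share is 0.108378 + 0.032955 = 0.141333.
So P(minor quake | spike) = 0.141333/0.305022 ≈ 0.463.

P(minor quake | spike) ≈ 0.463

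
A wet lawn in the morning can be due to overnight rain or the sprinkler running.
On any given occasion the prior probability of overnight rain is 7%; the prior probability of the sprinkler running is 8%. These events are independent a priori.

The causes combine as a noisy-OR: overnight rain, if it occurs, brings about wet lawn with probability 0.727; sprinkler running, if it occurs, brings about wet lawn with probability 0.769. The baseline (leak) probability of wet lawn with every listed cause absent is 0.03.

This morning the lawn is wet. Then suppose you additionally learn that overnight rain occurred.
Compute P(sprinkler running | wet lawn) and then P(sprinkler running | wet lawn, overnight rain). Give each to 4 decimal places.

Under noisy-OR, P(wet lawn | causes) = 1 − (1−0.03)·∏(1−qᵢ) over the active causes.
Enumerate the 4 (overnight rain, sprinkler running) configurations and weight by the priors:
  P(wet lawn) = 0.03×0.93×0.92 + 0.77593×0.93×0.08 + 0.73519×0.07×0.92 + 0.938829×0.07×0.08
        = 0.025668 + 0.057729 + 0.047346 + 0.005257 = 0.136000
The terms with sprinkler running present sum to 0.062986, so
  P(sprinkler running | wet lawn) = 0.062986 / 0.136000 ≈ 0.4631

Now condition on the additional information:
P(wet lawn | overnight rain) = 0.73519*0.92 + 0.938829*0.08 = 0.676375 + 0.075106 = 0.751481
Of this, 0.075106 comes from 0.938829*0.08 (the sprinkler running=true cases).
So P(sprinkler running | wet lawn, overnight rain) = 0.075106/0.751481 ≈ 0.0999.

P(sprinkler running | wet lawn) ≈ 0.4631; P(sprinkler running | wet lawn, overnight rain) ≈ 0.0999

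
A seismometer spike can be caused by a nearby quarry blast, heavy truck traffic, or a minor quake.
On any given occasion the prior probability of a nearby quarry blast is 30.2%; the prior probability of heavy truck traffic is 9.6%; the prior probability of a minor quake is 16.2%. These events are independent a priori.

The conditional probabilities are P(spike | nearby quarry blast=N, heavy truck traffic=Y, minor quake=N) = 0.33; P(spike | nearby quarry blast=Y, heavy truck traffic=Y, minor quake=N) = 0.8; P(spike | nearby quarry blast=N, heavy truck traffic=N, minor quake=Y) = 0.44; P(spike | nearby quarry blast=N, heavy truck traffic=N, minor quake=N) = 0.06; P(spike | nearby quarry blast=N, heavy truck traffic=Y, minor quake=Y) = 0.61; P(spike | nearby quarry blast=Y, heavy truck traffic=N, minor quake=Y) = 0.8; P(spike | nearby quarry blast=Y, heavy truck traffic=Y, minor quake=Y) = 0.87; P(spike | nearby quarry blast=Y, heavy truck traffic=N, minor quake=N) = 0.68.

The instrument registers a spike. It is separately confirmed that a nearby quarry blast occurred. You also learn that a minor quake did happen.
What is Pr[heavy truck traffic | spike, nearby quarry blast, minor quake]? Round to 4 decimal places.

By total probability over both values of heavy truck traffic:
  P(spike | nearby quarry blast, minor quake) = 0.8×0.904 + 0.87×0.096
        = 0.723200 + 0.083520 = 0.806720
Configurations with heavy truck traffic contribute 0.083520, so
  P(heavy truck traffic | spike, nearby quarry blast, minor quake) = 0.083520 / 0.806720 ≈ 0.1035

Pr[heavy truck traffic | spike, nearby quarry blast, minor quake] ≈ 0.1035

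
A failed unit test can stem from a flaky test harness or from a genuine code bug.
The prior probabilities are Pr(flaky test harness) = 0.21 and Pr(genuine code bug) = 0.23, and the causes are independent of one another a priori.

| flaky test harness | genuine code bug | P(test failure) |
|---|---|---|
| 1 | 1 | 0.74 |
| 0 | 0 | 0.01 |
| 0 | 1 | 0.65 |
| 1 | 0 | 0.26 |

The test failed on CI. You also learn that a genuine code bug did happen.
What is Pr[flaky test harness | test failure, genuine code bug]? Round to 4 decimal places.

Numerator (weight on configurations with flaky test harness): 0.74×0.21 = 0.155400
Denominator P(test failure | genuine code bug): 0.65×0.79 + 0.74×0.21 = 0.668900
P(flaky test harness | test failure, genuine code bug) = 0.155400/0.668900 ≈ 0.2323

Pr[flaky test harness | test failure, genuine code bug] ≈ 0.2323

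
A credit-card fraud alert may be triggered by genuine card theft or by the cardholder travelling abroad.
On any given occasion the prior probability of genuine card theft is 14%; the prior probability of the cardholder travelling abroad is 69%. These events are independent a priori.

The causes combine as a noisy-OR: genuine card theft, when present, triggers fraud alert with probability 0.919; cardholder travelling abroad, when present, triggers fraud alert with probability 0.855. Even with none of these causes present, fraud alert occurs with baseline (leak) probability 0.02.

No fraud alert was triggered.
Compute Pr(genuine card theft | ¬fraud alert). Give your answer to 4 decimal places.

Pr(genuine card theft | ¬fraud alert) ≈ 0.0130

Under noisy-OR, P(fraud alert | causes) = 1 − (1−0.02)·∏(1−qᵢ) over the active causes.
P(¬fraud alert) = 0.98*0.86*0.31 + 0.1421*0.86*0.69 + 0.07938*0.14*0.31 + 0.01151*0.14*0.69 = 0.261268 + 0.084322 + 0.003445 + 0.001112 = 0.350147
Of this, 0.004557 comes from 0.003445 + 0.001112 (the genuine card theft=true cases).
Hence the posterior is 0.004557/0.350147 ≈ 0.0130.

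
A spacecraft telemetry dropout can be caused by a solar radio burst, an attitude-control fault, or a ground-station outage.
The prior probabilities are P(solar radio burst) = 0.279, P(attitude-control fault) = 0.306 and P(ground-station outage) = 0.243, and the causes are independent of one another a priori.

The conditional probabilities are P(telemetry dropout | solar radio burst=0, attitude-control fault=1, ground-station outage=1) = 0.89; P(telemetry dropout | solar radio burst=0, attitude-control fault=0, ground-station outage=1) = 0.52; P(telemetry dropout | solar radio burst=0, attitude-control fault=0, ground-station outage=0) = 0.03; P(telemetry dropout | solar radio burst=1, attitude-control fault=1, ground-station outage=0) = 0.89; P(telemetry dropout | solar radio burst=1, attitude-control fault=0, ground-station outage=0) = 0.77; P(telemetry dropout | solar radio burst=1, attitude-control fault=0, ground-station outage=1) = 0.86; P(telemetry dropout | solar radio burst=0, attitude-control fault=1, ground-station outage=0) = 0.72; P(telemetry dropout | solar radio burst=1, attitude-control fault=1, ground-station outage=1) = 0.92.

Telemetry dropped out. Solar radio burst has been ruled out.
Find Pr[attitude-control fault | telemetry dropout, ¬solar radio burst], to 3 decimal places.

Enumerate the 4 (attitude-control fault, ground-station outage) configurations and weight by the priors:
  P(telemetry dropout | ¬solar radio burst) = 0.03*0.694*0.757 + 0.52*0.694*0.243 + 0.72*0.306*0.757 + 0.89*0.306*0.243
        = 0.015761 + 0.087694 + 0.166782 + 0.066179 = 0.336416
The terms with attitude-control fault present sum to 0.232961, so
  P(attitude-control fault | telemetry dropout, ¬solar radio burst) = 0.232961 / 0.336416 ≈ 0.692

Pr[attitude-control fault | telemetry dropout, ¬solar radio burst] ≈ 0.692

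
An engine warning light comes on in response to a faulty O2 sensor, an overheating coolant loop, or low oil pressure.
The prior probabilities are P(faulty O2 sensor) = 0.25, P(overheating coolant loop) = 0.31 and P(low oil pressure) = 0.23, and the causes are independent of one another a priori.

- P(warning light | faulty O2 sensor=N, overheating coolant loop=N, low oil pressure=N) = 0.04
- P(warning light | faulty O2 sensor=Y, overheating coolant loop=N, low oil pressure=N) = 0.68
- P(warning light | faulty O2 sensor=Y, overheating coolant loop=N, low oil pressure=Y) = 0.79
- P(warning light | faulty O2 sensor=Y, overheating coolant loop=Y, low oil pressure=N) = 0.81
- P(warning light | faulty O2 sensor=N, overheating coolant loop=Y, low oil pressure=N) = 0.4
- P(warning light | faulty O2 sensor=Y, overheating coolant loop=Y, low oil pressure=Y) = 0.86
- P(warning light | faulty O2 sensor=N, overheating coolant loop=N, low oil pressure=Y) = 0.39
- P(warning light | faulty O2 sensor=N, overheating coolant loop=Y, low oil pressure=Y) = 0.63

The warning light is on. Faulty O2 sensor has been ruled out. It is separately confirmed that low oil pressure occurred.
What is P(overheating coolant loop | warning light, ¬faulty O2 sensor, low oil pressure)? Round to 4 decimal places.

P(warning light | ¬faulty O2 sensor, low oil pressure) = 0.39·0.69 + 0.63·0.31 = 0.269100 + 0.195300 = 0.464400
Restricting to configurations with overheating coolant loop present: 0.63·0.31 = 0.195300.
P(overheating coolant loop | warning light, ¬faulty O2 sensor, low oil pressure) = 0.195300 / 0.464400 ≈ 0.4205

P(overheating coolant loop | warning light, ¬faulty O2 sensor, low oil pressure) ≈ 0.4205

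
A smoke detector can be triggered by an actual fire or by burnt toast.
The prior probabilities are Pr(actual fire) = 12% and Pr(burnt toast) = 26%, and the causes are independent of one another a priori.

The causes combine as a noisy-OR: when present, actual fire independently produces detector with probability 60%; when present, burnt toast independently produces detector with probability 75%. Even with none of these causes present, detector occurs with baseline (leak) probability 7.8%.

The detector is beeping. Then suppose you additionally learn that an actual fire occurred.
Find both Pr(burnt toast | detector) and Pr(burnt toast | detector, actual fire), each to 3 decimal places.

Pr(burnt toast | detector) ≈ 0.657; Pr(burnt toast | detector, actual fire) ≈ 0.336

Under noisy-OR, P(detector | causes) = 1 − (1−0.078)·∏(1−qᵢ) over the active causes.
Enumerate the 4 (actual fire, burnt toast) configurations and weight by the priors:
  P(detector) = 0.078*0.88*0.74 + 0.7695*0.88*0.26 + 0.6312*0.12*0.74 + 0.9078*0.12*0.26
        = 0.050794 + 0.176062 + 0.056051 + 0.028323 = 0.311230
Configurations with burnt toast contribute 0.204385, so
  P(burnt toast | detector) = 0.204385 / 0.311230 ≈ 0.657

With the extra evidence:
Enumerate both values of burnt toast and weight by the priors:
  P(detector | actual fire) = 0.6312×0.74 + 0.9078×0.26
        = 0.467088 + 0.236028 = 0.703116
The terms with burnt toast present sum to 0.236028, so
  P(burnt toast | detector, actual fire) = 0.236028 / 0.703116 ≈ 0.336
— actual fire explains away the evidence for burnt toast.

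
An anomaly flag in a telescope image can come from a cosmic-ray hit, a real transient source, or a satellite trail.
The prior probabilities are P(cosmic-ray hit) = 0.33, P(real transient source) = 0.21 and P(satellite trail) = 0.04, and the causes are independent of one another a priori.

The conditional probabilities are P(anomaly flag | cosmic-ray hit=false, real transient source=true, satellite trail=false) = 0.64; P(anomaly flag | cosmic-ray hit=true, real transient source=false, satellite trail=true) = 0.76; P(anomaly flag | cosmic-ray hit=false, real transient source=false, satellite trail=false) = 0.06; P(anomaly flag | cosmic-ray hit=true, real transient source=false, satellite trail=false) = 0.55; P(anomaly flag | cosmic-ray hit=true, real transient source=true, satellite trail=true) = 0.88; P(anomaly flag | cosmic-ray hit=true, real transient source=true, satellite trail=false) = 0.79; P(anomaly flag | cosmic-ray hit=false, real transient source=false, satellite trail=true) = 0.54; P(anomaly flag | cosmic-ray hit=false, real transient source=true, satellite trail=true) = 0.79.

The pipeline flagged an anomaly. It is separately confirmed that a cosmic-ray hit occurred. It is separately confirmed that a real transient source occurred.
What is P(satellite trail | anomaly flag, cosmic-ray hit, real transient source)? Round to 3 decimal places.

P(satellite trail | anomaly flag, cosmic-ray hit, real transient source) ≈ 0.044

By total probability over both values of satellite trail:
  P(anomaly flag | cosmic-ray hit, real transient source) = 0.79·0.96 + 0.88·0.04
        = 0.758400 + 0.035200 = 0.793600
Configurations with satellite trail contribute 0.035200, so
  P(satellite trail | anomaly flag, cosmic-ray hit, real transient source) = 0.035200 / 0.793600 ≈ 0.044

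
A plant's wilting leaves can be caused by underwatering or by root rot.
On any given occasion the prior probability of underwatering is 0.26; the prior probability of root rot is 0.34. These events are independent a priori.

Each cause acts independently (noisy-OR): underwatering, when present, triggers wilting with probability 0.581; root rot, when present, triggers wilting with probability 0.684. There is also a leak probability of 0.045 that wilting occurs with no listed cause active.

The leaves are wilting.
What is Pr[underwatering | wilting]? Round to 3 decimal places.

Pr[underwatering | wilting] ≈ 0.477

Under noisy-OR, P(wilting | causes) = 1 − (1−0.045)·∏(1−qᵢ) over the active causes.
Sum P(wilting|·) weighted by the priors over the 4 (underwatering, root rot) configurations:
  P(wilting) = 0.045×0.74×0.66 + 0.69822×0.74×0.34 + 0.599855×0.26×0.66 + 0.873554×0.26×0.34
        = 0.021978 + 0.175672 + 0.102935 + 0.077222 = 0.377807
Keeping only the underwatering-present terms gives 0.180157, so
  P(underwatering | wilting) = 0.180157 / 0.377807 ≈ 0.477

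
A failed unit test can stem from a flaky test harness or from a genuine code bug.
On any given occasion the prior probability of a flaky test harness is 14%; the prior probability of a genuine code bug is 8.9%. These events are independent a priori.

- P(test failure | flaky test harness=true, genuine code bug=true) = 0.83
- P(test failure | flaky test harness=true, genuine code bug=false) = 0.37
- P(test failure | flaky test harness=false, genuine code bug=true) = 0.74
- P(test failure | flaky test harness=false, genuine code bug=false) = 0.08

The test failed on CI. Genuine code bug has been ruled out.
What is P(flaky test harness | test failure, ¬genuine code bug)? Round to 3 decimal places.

P(flaky test harness | test failure, ¬genuine code bug) ≈ 0.430

Sum P(test failure|·) weighted by the priors over both values of flaky test harness:
  P(test failure | ¬genuine code bug) = 0.08×0.86 + 0.37×0.14
        = 0.068800 + 0.051800 = 0.120600
Configurations with flaky test harness contribute 0.051800, so
  P(flaky test harness | test failure, ¬genuine code bug) = 0.051800 / 0.120600 ≈ 0.430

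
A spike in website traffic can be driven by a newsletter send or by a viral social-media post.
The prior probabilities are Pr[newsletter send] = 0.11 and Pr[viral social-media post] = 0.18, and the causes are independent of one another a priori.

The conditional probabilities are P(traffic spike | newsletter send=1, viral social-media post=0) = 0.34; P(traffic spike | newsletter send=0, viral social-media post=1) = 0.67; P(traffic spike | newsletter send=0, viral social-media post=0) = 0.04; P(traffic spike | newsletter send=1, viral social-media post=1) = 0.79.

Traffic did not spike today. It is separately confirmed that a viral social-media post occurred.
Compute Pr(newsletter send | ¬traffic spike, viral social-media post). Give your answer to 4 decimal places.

P(¬traffic spike | viral social-media post) = 0.33×0.89 + 0.21×0.11 = 0.293700 + 0.023100 = 0.316800
Restricting to configurations with newsletter send present: 0.21×0.11 = 0.023100.
Hence the posterior is 0.023100/0.316800 ≈ 0.0729.

Pr(newsletter send | ¬traffic spike, viral social-media post) ≈ 0.0729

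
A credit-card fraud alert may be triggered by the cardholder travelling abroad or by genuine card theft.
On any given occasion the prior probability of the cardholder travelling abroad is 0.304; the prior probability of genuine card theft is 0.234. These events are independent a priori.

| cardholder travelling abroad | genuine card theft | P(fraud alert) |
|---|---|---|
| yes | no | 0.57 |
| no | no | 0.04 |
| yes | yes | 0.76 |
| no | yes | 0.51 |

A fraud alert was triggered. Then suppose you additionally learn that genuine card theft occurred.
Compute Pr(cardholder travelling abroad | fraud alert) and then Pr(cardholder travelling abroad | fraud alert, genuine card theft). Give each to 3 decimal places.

Pr(cardholder travelling abroad | fraud alert) ≈ 0.642; Pr(cardholder travelling abroad | fraud alert, genuine card theft) ≈ 0.394

Weight on cardholder travelling abroad=true, given the evidence: 0.132732 + 0.054063 = 0.186795
Normalizer over all consistent configurations: 0.04·0.696·0.766 + 0.51·0.696·0.234 + 0.57·0.304·0.766 + 0.76·0.304·0.234 = 0.291181
P(cardholder travelling abroad | fraud alert) = 0.186795/0.291181 ≈ 0.642

With the extra evidence:
For the numerator, keep only cardholder travelling abroad=true terms: 0.76*0.304 = 0.231040
The normalizing constant is 0.51*0.696 + 0.76*0.304 = 0.586000
P(cardholder travelling abroad | fraud alert, genuine card theft) = 0.231040/0.586000 ≈ 0.394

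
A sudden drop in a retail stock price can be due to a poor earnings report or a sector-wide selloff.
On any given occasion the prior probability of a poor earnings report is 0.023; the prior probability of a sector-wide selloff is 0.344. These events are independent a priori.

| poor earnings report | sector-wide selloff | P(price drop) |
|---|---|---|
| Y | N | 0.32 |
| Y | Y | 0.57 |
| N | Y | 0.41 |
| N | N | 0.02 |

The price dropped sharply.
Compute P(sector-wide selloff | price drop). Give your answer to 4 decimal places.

P(price drop) = 0.02×0.977×0.656 + 0.41×0.977×0.344 + 0.32×0.023×0.656 + 0.57×0.023×0.344 = 0.012818 + 0.137796 + 0.004828 + 0.004510 = 0.159952
Restricting to configurations with sector-wide selloff present: 0.137796 + 0.004510 = 0.142306.
So P(sector-wide selloff | price drop) = 0.142306/0.159952 ≈ 0.8897.

P(sector-wide selloff | price drop) ≈ 0.8897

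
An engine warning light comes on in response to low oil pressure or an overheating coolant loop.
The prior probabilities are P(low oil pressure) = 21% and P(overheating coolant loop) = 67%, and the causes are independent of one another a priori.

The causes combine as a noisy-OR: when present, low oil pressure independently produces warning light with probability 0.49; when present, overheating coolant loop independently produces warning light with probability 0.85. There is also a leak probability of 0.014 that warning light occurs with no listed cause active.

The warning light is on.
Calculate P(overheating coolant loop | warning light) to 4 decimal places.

Under noisy-OR, P(warning light | causes) = 1 − (1−0.014)·∏(1−qᵢ) over the active causes.
P(warning light) = 0.014×0.79×0.33 + 0.8521×0.79×0.67 + 0.49714×0.21×0.33 + 0.924571×0.21×0.67 = 0.003650 + 0.451017 + 0.034452 + 0.130087 = 0.619206
Of this, 0.581104 comes from 0.451017 + 0.130087 (the overheating coolant loop=true cases).
Hence the posterior is 0.581104/0.619206 ≈ 0.9385.

P(overheating coolant loop | warning light) ≈ 0.9385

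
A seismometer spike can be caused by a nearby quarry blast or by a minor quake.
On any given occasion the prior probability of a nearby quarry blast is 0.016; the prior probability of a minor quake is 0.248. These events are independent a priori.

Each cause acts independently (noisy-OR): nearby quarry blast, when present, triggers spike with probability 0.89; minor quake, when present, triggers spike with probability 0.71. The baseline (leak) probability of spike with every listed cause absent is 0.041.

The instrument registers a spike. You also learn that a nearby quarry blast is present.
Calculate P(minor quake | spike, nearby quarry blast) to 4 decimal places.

Under noisy-OR, P(spike | causes) = 1 − (1−0.041)·∏(1−qᵢ) over the active causes.
P(spike | nearby quarry blast) = 0.89451*0.752 + 0.969408*0.248 = 0.672672 + 0.240413 = 0.913085
The minor quake-present share is 0.969408*0.248 = 0.240413.
So P(minor quake | spike, nearby quarry blast) = 0.240413/0.913085 ≈ 0.2633.

P(minor quake | spike, nearby quarry blast) ≈ 0.2633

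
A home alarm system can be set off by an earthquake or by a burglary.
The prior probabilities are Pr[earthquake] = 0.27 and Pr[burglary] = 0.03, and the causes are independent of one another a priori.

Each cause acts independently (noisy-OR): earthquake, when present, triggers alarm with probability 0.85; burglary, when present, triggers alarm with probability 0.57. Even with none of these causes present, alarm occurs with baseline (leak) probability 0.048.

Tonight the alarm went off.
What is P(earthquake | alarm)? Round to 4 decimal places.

Under noisy-OR, P(alarm | causes) = 1 − (1−0.048)·∏(1−qᵢ) over the active causes.
P(alarm) = 0.048·0.73·0.97 + 0.59064·0.73·0.03 + 0.8572·0.27·0.97 + 0.938596·0.27·0.03 = 0.033989 + 0.012935 + 0.224501 + 0.007603 = 0.279028
Of this, 0.232104 comes from 0.224501 + 0.007603 (the earthquake=true cases).
So P(earthquake | alarm) = 0.232104/0.279028 ≈ 0.8318.

P(earthquake | alarm) ≈ 0.8318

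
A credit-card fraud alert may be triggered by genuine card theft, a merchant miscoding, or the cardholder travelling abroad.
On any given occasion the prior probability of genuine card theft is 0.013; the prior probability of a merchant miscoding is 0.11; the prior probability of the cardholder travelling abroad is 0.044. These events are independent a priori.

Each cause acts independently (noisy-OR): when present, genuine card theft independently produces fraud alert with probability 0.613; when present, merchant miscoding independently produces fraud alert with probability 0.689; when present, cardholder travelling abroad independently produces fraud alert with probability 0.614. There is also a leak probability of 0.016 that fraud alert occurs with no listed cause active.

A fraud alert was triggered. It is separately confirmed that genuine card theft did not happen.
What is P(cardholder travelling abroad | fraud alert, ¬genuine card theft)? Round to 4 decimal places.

P(cardholder travelling abroad | fraud alert, ¬genuine card theft) ≈ 0.2480

Under noisy-OR, P(fraud alert | causes) = 1 − (1−0.016)·∏(1−qᵢ) over the active causes.
P(fraud alert | ¬genuine card theft) = 0.016*0.89*0.956 + 0.620176*0.89*0.044 + 0.693976*0.11*0.956 + 0.881875*0.11*0.044 = 0.013613 + 0.024286 + 0.072979 + 0.004268 = 0.115146
Of this, 0.028554 comes from 0.024286 + 0.004268 (the cardholder travelling abroad=true cases).
P(cardholder travelling abroad | fraud alert, ¬genuine card theft) = 0.028554 / 0.115146 ≈ 0.2480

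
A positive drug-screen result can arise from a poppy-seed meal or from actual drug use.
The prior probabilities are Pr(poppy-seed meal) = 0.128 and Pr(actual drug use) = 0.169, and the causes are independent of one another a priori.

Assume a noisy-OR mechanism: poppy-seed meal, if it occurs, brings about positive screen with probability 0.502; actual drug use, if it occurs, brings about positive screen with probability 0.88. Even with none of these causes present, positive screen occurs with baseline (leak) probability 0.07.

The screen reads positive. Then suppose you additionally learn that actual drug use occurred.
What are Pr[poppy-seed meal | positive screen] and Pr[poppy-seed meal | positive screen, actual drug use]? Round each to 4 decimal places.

Pr[poppy-seed meal | positive screen] ≈ 0.2992; Pr[poppy-seed meal | positive screen, actual drug use] ≈ 0.1350

Under noisy-OR, P(positive screen | causes) = 1 − (1−0.07)·∏(1−qᵢ) over the active causes.
Numerator (weight on configurations with poppy-seed meal): 0.057105 + 0.020430 = 0.077535
Normalizer over all consistent configurations: 0.07*0.872*0.831 + 0.8884*0.872*0.169 + 0.53686*0.128*0.831 + 0.944423*0.128*0.169 = 0.259181
Posterior = 0.077535 / 0.259181 ≈ 0.2992

Now also conditioning on actual drug use=true:
Enumerate both values of poppy-seed meal and weight by the priors:
  P(positive screen | actual drug use) = 0.8884*0.872 + 0.944423*0.128
        = 0.774685 + 0.120886 = 0.895571
Configurations with poppy-seed meal contribute 0.120886, so
  P(poppy-seed meal | positive screen, actual drug use) = 0.120886 / 0.895571 ≈ 0.1350
Conditioning on actual drug use lowers the posterior on poppy-seed meal: the classic explaining-away effect in a common-effect structure.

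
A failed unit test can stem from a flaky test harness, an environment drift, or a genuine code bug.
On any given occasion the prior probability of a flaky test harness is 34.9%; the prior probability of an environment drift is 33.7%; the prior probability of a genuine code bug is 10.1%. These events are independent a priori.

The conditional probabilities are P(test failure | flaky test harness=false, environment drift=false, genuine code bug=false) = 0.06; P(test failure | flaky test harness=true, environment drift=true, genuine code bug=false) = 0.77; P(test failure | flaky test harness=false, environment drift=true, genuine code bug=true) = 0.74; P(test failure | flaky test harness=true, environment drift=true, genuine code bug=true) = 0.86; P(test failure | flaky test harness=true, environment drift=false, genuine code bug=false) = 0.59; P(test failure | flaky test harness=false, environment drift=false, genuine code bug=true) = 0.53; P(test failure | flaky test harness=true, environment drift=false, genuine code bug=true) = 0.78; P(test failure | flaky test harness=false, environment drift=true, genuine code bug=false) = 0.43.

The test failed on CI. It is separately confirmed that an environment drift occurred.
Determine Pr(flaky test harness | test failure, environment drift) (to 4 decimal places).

Weight on flaky test harness=true, given the evidence: 0.241588 + 0.030314 = 0.271902
The normalizing constant is 0.43×0.651×0.899 + 0.74×0.651×0.101 + 0.77×0.349×0.899 + 0.86×0.349×0.101 = 0.572215
Posterior = 0.271902 / 0.572215 ≈ 0.4752

Pr(flaky test harness | test failure, environment drift) ≈ 0.4752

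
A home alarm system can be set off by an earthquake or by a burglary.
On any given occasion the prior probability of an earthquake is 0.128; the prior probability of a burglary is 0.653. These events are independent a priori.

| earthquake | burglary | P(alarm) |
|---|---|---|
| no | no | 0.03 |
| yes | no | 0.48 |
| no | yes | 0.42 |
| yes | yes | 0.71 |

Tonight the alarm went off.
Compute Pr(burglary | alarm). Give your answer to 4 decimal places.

Sum P(alarm|·) weighted by the priors over the 4 (earthquake, burglary) configurations:
  P(alarm) = 0.03×0.872×0.347 + 0.42×0.872×0.653 + 0.48×0.128×0.347 + 0.71×0.128×0.653
        = 0.009078 + 0.239155 + 0.021320 + 0.059345 = 0.328898
Keeping only the burglary-present terms gives 0.298500, so
  P(burglary | alarm) = 0.298500 / 0.328898 ≈ 0.9076

Pr(burglary | alarm) ≈ 0.9076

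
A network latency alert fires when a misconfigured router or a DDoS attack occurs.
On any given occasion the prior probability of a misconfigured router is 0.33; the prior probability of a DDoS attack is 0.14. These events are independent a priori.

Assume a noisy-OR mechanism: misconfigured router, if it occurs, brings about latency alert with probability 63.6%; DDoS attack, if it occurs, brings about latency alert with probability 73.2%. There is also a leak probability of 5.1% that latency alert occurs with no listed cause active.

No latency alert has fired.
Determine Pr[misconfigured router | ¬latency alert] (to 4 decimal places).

Pr[misconfigured router | ¬latency alert] ≈ 0.1520

Under noisy-OR, P(latency alert | causes) = 1 − (1−0.051)·∏(1−qᵢ) over the active causes.
Sum P(¬latency alert|·) weighted by the priors over the 4 (misconfigured router, DDoS attack) configurations:
  P(¬latency alert) = 0.949·0.67·0.86 + 0.254332·0.67·0.14 + 0.345436·0.33·0.86 + 0.092577·0.33·0.14
        = 0.546814 + 0.023856 + 0.098035 + 0.004277 = 0.672982
The terms with misconfigured router present sum to 0.102312, so
  P(misconfigured router | ¬latency alert) = 0.102312 / 0.672982 ≈ 0.1520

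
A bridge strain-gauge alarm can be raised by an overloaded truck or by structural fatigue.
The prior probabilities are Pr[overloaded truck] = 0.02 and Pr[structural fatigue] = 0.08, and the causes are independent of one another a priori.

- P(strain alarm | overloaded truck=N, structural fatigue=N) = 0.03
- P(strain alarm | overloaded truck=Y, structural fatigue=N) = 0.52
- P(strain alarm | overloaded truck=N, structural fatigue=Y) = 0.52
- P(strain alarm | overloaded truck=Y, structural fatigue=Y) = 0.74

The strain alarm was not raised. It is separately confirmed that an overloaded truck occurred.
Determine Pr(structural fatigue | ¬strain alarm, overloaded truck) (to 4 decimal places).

Pr(structural fatigue | ¬strain alarm, overloaded truck) ≈ 0.0450

For the numerator, keep only structural fatigue=true terms: 0.26·0.08 = 0.020800
The normalizing constant is 0.48·0.92 + 0.26·0.08 = 0.462400
Posterior = 0.020800 / 0.462400 ≈ 0.0450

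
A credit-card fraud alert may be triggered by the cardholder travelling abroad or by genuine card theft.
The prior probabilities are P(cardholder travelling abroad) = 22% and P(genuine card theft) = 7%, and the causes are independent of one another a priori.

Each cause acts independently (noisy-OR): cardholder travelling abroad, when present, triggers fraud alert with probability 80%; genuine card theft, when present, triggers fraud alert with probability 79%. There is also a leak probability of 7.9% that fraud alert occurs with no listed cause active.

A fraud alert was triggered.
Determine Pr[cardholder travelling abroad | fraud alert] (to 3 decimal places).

Under noisy-OR, P(fraud alert | causes) = 1 − (1−0.079)·∏(1−qᵢ) over the active causes.
Enumerate the 4 (cardholder travelling abroad, genuine card theft) configurations and weight by the priors:
  P(fraud alert) = 0.079×0.78×0.93 + 0.80659×0.78×0.07 + 0.8158×0.22×0.93 + 0.961318×0.22×0.07
        = 0.057307 + 0.044040 + 0.166913 + 0.014804 = 0.283064
Keeping only the cardholder travelling abroad-present terms gives 0.181717, so
  P(cardholder travelling abroad | fraud alert) = 0.181717 / 0.283064 ≈ 0.642

Pr[cardholder travelling abroad | fraud alert] ≈ 0.642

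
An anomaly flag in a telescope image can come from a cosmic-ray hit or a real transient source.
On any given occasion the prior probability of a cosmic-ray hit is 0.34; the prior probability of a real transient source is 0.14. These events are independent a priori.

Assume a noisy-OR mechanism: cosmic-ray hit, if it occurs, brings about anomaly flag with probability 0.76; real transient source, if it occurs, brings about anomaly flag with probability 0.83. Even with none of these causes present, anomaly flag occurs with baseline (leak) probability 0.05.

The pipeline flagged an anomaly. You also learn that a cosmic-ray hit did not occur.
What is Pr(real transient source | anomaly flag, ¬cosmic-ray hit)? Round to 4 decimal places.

Pr(real transient source | anomaly flag, ¬cosmic-ray hit) ≈ 0.7319

Under noisy-OR, P(anomaly flag | causes) = 1 − (1−0.05)·∏(1−qᵢ) over the active causes.
P(anomaly flag | ¬cosmic-ray hit) = 0.05*0.86 + 0.8385*0.14 = 0.043000 + 0.117390 = 0.160390
Restricting to configurations with real transient source present: 0.8385*0.14 = 0.117390.
So P(real transient source | anomaly flag, ¬cosmic-ray hit) = 0.117390/0.160390 ≈ 0.7319.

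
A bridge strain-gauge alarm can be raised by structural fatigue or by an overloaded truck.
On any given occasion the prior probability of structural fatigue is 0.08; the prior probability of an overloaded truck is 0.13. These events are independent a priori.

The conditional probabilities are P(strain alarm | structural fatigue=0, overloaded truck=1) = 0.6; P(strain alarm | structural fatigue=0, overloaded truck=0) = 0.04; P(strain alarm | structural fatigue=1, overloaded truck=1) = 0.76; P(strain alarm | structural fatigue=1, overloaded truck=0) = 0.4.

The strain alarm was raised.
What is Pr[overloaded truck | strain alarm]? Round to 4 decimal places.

Pr[overloaded truck | strain alarm] ≈ 0.5710

Enumerate the 4 (structural fatigue, overloaded truck) configurations and weight by the priors:
  P(strain alarm) = 0.04·0.92·0.87 + 0.6·0.92·0.13 + 0.4·0.08·0.87 + 0.76·0.08·0.13
        = 0.032016 + 0.071760 + 0.027840 + 0.007904 = 0.139520
Keeping only the overloaded truck-present terms gives 0.079664, so
  P(overloaded truck | strain alarm) = 0.079664 / 0.139520 ≈ 0.5710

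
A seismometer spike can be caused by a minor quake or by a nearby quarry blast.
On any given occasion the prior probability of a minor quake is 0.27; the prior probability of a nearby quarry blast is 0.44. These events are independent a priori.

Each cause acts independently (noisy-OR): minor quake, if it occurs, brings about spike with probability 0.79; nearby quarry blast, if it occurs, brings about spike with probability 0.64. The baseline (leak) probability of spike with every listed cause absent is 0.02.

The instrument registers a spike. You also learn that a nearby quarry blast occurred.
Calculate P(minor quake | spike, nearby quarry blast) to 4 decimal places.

P(minor quake | spike, nearby quarry blast) ≈ 0.3460

Under noisy-OR, P(spike | causes) = 1 − (1−0.02)·∏(1−qᵢ) over the active causes.
By total probability over both values of minor quake:
  P(spike | nearby quarry blast) = 0.6472·0.73 + 0.925912·0.27
        = 0.472456 + 0.249996 = 0.722452
Keeping only the minor quake-present terms gives 0.249996, so
  P(minor quake | spike, nearby quarry blast) = 0.249996 / 0.722452 ≈ 0.3460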